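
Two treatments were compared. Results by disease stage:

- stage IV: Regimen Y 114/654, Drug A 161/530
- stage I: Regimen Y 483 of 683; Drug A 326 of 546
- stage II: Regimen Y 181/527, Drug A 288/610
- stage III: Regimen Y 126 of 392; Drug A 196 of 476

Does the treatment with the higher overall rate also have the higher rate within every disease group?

No

Stage IV: Regimen Y 114/654 = 17.4%, Drug A 161/530 = 30.4% → Drug A
Stage I: Regimen Y 483/683 = 70.7%, Drug A 326/546 = 59.7% → Regimen Y
Stage II: Regimen Y 181/527 = 34.3%, Drug A 288/610 = 47.2% → Drug A
Stage III: Regimen Y 126/392 = 32.1%, Drug A 196/476 = 41.2% → Drug A
Overall: Regimen Y 904/2256 = 40.1%, Drug A 971/2162 = 44.9% → Drug A
Neither sweeps: Regimen Y wins 1 of 4 groups, Drug A wins 3. Drug A wins overall but not every group — no Simpson reversal.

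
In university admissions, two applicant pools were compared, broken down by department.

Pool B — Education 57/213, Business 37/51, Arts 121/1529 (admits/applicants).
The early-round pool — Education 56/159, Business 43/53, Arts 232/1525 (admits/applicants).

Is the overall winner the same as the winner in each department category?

Education: Pool B 57/213 = 26.8%, the early-round pool 56/159 = 35.2% → the early-round pool
Business: Pool B 37/51 = 72.5%, the early-round pool 43/53 = 81.1% → the early-round pool
Arts: Pool B 121/1529 = 7.9%, the early-round pool 232/1525 = 15.2% → the early-round pool
Overall: Pool B 215/1793 = 12.0%, the early-round pool 331/1737 = 19.1% → the early-round pool
The early-round pool wins overall and in every department group — no reversal.

Yes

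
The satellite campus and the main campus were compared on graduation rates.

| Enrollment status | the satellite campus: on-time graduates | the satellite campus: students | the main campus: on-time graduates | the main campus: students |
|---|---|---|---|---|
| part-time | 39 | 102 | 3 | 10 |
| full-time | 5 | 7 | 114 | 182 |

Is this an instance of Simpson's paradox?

Yes

Part-time: the satellite campus 39/102 = 38.2%, the main campus 3/10 = 30.0% → the satellite campus
Full-time: the satellite campus 5/7 = 71.4%, the main campus 114/182 = 62.6% → the satellite campus
Overall: the satellite campus 44/109 = 40.4%, the main campus 117/192 = 60.9% → the main campus
The satellite campus wins each enrollment group but the main campus wins overall — the comparison reverses. The satellite campus's students skew toward part-time, which has a lower base rate.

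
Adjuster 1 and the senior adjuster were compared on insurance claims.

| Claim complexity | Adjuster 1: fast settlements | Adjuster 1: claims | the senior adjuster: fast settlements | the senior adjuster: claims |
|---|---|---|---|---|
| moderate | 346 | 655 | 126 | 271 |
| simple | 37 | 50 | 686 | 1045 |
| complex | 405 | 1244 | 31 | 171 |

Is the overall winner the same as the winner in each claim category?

No

Moderate: Adjuster 1 346/655 = 52.8%, the senior adjuster 126/271 = 46.5% → Adjuster 1
Simple: Adjuster 1 37/50 = 74.0%, the senior adjuster 686/1045 = 65.6% → Adjuster 1
Complex: Adjuster 1 405/1244 = 32.6%, the senior adjuster 31/171 = 18.1% → Adjuster 1
Overall: Adjuster 1 788/1949 = 40.4%, the senior adjuster 843/1487 = 56.7% → the senior adjuster
Adjuster 1 wins each claim group but the senior adjuster wins overall — the comparison reverses. Adjuster 1's claims skew toward complex, which has a lower base rate.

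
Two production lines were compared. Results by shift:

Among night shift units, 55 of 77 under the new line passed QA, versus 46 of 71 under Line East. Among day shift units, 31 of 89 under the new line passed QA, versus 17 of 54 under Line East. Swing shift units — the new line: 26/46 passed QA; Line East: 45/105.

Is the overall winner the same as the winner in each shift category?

Yes

Night shift: the new line 55/77 = 71.4%, Line East 46/71 = 64.8% → the new line
Day shift: the new line 31/89 = 34.8%, Line East 17/54 = 31.5% → the new line
Swing shift: the new line 26/46 = 56.5%, Line East 45/105 = 42.9% → the new line
Overall: the new line 112/212 = 52.8%, Line East 108/230 = 47.0% → the new line
The new line wins overall and in every shift group — no reversal.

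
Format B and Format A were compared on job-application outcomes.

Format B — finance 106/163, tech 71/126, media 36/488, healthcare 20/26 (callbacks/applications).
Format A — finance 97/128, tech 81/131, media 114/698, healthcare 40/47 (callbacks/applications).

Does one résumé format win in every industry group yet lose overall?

No

Finance: Format B 106/163 = 65.0%, Format A 97/128 = 75.8% → Format A
Tech: Format B 71/126 = 56.3%, Format A 81/131 = 61.8% → Format A
Media: Format B 36/488 = 7.4%, Format A 114/698 = 16.3% → Format A
Healthcare: Format B 20/26 = 76.9%, Format A 40/47 = 85.1% → Format A
Overall: Format B 233/803 = 29.0%, Format A 332/1004 = 33.1% → Format A
Format A wins overall and in every industry group — no reversal.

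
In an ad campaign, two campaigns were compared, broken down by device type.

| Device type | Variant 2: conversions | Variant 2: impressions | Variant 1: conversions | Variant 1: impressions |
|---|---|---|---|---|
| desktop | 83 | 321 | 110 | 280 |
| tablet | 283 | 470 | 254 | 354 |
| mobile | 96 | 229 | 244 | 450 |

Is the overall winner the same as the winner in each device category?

Yes

Desktop: Variant 2 83/321 = 25.9%, Variant 1 110/280 = 39.3% → Variant 1
Tablet: Variant 2 283/470 = 60.2%, Variant 1 254/354 = 71.8% → Variant 1
Mobile: Variant 2 96/229 = 41.9%, Variant 1 244/450 = 54.2% → Variant 1
Overall: Variant 2 462/1020 = 45.3%, Variant 1 608/1084 = 56.1% → Variant 1
Variant 1 wins overall and in every device group — no reversal.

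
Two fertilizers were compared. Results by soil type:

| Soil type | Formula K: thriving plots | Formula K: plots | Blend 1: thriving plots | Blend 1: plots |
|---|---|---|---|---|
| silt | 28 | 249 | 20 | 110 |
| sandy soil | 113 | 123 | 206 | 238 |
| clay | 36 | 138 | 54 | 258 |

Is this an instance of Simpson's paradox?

Silt: Formula K 28/249 = 11.2%, Blend 1 20/110 = 18.2% → Blend 1
Sandy soil: Formula K 113/123 = 91.9%, Blend 1 206/238 = 86.6% → Formula K
Clay: Formula K 36/138 = 26.1%, Blend 1 54/258 = 20.9% → Formula K
Overall: Formula K 177/510 = 34.7%, Blend 1 280/606 = 46.2% → Blend 1
Neither sweeps: Formula K wins 2 of 3 groups, Blend 1 wins 1. Blend 1 wins overall but not every group — no Simpson reversal.

No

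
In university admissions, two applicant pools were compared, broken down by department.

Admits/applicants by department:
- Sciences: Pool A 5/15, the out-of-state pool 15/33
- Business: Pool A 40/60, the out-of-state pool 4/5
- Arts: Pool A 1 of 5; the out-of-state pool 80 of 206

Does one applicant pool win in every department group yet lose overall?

Sciences: Pool A 5/15 = 33.3%, the out-of-state pool 15/33 = 45.5% → the out-of-state pool
Business: Pool A 40/60 = 66.7%, the out-of-state pool 4/5 = 80.0% → the out-of-state pool
Arts: Pool A 1/5 = 20.0%, the out-of-state pool 80/206 = 38.8% → the out-of-state pool
Overall: Pool A 46/80 = 57.5%, the out-of-state pool 99/244 = 40.6% → Pool A
The out-of-state pool wins each department group but Pool A wins overall — the comparison reverses. The out-of-state pool's applicants skew toward Arts, which has a lower base rate.

Yes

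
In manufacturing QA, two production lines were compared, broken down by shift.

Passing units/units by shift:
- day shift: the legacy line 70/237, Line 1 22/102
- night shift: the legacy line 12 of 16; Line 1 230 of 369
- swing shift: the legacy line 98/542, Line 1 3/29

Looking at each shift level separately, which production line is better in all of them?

Day shift: the legacy line 70/237 = 29.5%, Line 1 22/102 = 21.6% → the legacy line
Night shift: the legacy line 12/16 = 75.0%, Line 1 230/369 = 62.3% → the legacy line
Swing shift: the legacy line 98/542 = 18.1%, Line 1 3/29 = 10.3% → the legacy line
The legacy line has the higher rate in all 3 groups.

the legacy line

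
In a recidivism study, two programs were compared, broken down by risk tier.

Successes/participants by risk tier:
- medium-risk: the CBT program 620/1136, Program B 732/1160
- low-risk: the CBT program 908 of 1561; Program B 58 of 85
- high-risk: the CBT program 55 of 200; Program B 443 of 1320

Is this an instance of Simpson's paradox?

Yes

Medium-risk: the CBT program 620/1136 = 54.6%, Program B 732/1160 = 63.1% → Program B
Low-risk: the CBT program 908/1561 = 58.2%, Program B 58/85 = 68.2% → Program B
High-risk: the CBT program 55/200 = 27.5%, Program B 443/1320 = 33.6% → Program B
Overall: the CBT program 1583/2897 = 54.6%, Program B 1233/2565 = 48.1% → the CBT program
Program B wins each risk group but the CBT program wins overall — the comparison reverses. Program B's participants skew toward high-risk, which has a lower base rate.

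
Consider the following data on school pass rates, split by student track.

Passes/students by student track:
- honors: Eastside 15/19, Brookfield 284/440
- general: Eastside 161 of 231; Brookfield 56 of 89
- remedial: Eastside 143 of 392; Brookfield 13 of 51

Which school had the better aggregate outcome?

Honors: Eastside 15/19 = 78.9%, Brookfield 284/440 = 64.5% → Eastside
General: Eastside 161/231 = 69.7%, Brookfield 56/89 = 62.9% → Eastside
Remedial: Eastside 143/392 = 36.5%, Brookfield 13/51 = 25.5% → Eastside
Overall: Eastside 319/642 = 49.7%, Brookfield 353/580 = 60.9% → Brookfield
(Eastside wins every student group but Brookfield wins overall — Eastside's students skew toward the low-rate remedial group.)

Brookfield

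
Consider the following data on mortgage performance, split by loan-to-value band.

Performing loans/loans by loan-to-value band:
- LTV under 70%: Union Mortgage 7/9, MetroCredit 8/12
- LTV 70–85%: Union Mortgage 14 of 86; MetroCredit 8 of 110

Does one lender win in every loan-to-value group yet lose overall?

LTV under 70%: Union Mortgage 7/9 = 77.8%, MetroCredit 8/12 = 66.7% → Union Mortgage
LTV 70–85%: Union Mortgage 14/86 = 16.3%, MetroCredit 8/110 = 7.3% → Union Mortgage
Overall: Union Mortgage 21/95 = 22.1%, MetroCredit 16/122 = 13.1% → Union Mortgage
Union Mortgage wins overall and in every loan-to-value group — no reversal.

No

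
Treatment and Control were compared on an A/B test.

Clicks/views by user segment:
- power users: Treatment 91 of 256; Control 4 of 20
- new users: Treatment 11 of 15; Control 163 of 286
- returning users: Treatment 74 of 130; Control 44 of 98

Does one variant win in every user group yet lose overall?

Yes

Power users: Treatment 91/256 = 35.5%, Control 4/20 = 20.0% → Treatment
New users: Treatment 11/15 = 73.3%, Control 163/286 = 57.0% → Treatment
Returning users: Treatment 74/130 = 56.9%, Control 44/98 = 44.9% → Treatment
Overall: Treatment 176/401 = 43.9%, Control 211/404 = 52.2% → Control
Treatment wins each user group but Control wins overall — the comparison reverses. Treatment's views skew toward power users, which has a lower base rate.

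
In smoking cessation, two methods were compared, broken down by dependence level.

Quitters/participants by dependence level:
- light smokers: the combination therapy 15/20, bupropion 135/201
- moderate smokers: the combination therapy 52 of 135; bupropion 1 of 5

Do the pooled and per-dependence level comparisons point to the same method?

Light smokers: the combination therapy 15/20 = 75.0%, bupropion 135/201 = 67.2% → the combination therapy
Moderate smokers: the combination therapy 52/135 = 38.5%, bupropion 1/5 = 20.0% → the combination therapy
Overall: the combination therapy 67/155 = 43.2%, bupropion 136/206 = 66.0% → bupropion
The combination therapy wins each dependence group but bupropion wins overall — the comparison reverses. The combination therapy's participants skew toward moderate smokers, which has a lower base rate.

No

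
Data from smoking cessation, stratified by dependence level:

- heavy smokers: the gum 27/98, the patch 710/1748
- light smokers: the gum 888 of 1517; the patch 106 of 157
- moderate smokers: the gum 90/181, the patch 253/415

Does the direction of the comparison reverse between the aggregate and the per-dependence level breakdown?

Yes

Heavy smokers: the gum 27/98 = 27.6%, the patch 710/1748 = 40.6% → the patch
Light smokers: the gum 888/1517 = 58.5%, the patch 106/157 = 67.5% → the patch
Moderate smokers: the gum 90/181 = 49.7%, the patch 253/415 = 61.0% → the patch
Overall: the gum 1005/1796 = 56.0%, the patch 1069/2320 = 46.1% → the gum
The patch wins each dependence group but the gum wins overall — the comparison reverses. The patch's participants skew toward heavy smokers, which has a lower base rate.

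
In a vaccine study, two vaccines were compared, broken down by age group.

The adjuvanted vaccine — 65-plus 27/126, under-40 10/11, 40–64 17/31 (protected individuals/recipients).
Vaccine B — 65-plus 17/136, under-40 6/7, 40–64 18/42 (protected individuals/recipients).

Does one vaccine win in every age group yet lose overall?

65-plus: the adjuvanted vaccine 27/126 = 21.4%, Vaccine B 17/136 = 12.5% → the adjuvanted vaccine
Under-40: the adjuvanted vaccine 10/11 = 90.9%, Vaccine B 6/7 = 85.7% → the adjuvanted vaccine
40–64: the adjuvanted vaccine 17/31 = 54.8%, Vaccine B 18/42 = 42.9% → the adjuvanted vaccine
Overall: the adjuvanted vaccine 54/168 = 32.1%, Vaccine B 41/185 = 22.2% → the adjuvanted vaccine
The adjuvanted vaccine wins overall and in every age group — no reversal.

No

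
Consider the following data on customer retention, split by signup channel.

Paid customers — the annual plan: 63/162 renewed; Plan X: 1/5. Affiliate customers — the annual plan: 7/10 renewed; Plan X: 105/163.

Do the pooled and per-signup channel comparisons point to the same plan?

No

Paid: the annual plan 63/162 = 38.9%, Plan X 1/5 = 20.0% → the annual plan
Affiliate: the annual plan 7/10 = 70.0%, Plan X 105/163 = 64.4% → the annual plan
Overall: the annual plan 70/172 = 40.7%, Plan X 106/168 = 63.1% → Plan X
The annual plan wins each signup group but Plan X wins overall — the comparison reverses. The annual plan's customers skew toward paid, which has a lower base rate.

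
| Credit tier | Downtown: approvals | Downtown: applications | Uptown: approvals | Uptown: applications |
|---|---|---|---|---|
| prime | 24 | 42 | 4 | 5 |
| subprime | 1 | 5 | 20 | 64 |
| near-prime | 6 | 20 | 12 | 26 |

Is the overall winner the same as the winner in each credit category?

Prime: Downtown 24/42 = 57.1%, Uptown 4/5 = 80.0% → Uptown
Subprime: Downtown 1/5 = 20.0%, Uptown 20/64 = 31.2% → Uptown
Near-prime: Downtown 6/20 = 30.0%, Uptown 12/26 = 46.2% → Uptown
Overall: Downtown 31/67 = 46.3%, Uptown 36/95 = 37.9% → Downtown
Uptown wins each credit group but Downtown wins overall — the comparison reverses. Uptown's applications skew toward subprime, which has a lower base rate.

No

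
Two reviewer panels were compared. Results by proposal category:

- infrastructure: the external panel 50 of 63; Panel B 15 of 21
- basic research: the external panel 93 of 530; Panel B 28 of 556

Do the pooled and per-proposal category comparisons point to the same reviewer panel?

Yes

Infrastructure: the external panel 50/63 = 79.4%, Panel B 15/21 = 71.4% → the external panel
Basic research: the external panel 93/530 = 17.5%, Panel B 28/556 = 5.0% → the external panel
Overall: the external panel 143/593 = 24.1%, Panel B 43/577 = 7.5% → the external panel
The external panel wins overall and in every proposal group — no reversal.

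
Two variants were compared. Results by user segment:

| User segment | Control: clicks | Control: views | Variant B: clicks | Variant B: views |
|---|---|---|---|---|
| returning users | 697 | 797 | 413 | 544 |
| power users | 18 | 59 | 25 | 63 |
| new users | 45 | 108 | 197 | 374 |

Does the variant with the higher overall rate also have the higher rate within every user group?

No

Returning users: Control 697/797 = 87.5%, Variant B 413/544 = 75.9% → Control
Power users: Control 18/59 = 30.5%, Variant B 25/63 = 39.7% → Variant B
New users: Control 45/108 = 41.7%, Variant B 197/374 = 52.7% → Variant B
Overall: Control 760/964 = 78.8%, Variant B 635/981 = 64.7% → Control
Neither sweeps: Control wins 1 of 3 groups, Variant B wins 2. Control wins overall but not every group — no Simpson reversal.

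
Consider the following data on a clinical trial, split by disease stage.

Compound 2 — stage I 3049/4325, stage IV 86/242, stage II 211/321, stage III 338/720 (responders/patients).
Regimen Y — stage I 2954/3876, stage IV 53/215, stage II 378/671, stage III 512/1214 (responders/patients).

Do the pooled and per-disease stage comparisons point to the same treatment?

Stage I: Compound 2 3049/4325 = 70.5%, Regimen Y 2954/3876 = 76.2% → Regimen Y
Stage IV: Compound 2 86/242 = 35.5%, Regimen Y 53/215 = 24.7% → Compound 2
Stage II: Compound 2 211/321 = 65.7%, Regimen Y 378/671 = 56.3% → Compound 2
Stage III: Compound 2 338/720 = 46.9%, Regimen Y 512/1214 = 42.2% → Compound 2
Overall: Compound 2 3684/5608 = 65.7%, Regimen Y 3897/5976 = 65.2% → Compound 2
Neither sweeps: Compound 2 wins 3 of 4 groups, Regimen Y wins 1. Compound 2 wins overall but not every group — no Simpson reversal.

No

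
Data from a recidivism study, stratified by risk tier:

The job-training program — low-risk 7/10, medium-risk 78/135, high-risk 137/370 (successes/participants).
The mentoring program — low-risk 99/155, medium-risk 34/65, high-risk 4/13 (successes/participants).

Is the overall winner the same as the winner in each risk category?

No

Low-risk: the job-training program 7/10 = 70.0%, the mentoring program 99/155 = 63.9% → the job-training program
Medium-risk: the job-training program 78/135 = 57.8%, the mentoring program 34/65 = 52.3% → the job-training program
High-risk: the job-training program 137/370 = 37.0%, the mentoring program 4/13 = 30.8% → the job-training program
Overall: the job-training program 222/515 = 43.1%, the mentoring program 137/233 = 58.8% → the mentoring program
The job-training program wins each risk group but the mentoring program wins overall — the comparison reverses. The job-training program's participants skew toward high-risk, which has a lower base rate.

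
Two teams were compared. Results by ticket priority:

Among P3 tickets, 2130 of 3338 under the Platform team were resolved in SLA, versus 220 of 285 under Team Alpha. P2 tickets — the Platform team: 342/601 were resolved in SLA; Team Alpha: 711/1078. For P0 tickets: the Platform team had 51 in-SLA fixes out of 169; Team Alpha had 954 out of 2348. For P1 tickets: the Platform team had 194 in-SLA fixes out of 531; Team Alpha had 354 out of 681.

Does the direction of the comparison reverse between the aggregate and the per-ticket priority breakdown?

P3: the Platform team 2130/3338 = 63.8%, Team Alpha 220/285 = 77.2% → Team Alpha
P2: the Platform team 342/601 = 56.9%, Team Alpha 711/1078 = 66.0% → Team Alpha
P0: the Platform team 51/169 = 30.2%, Team Alpha 954/2348 = 40.6% → Team Alpha
P1: the Platform team 194/531 = 36.5%, Team Alpha 354/681 = 52.0% → Team Alpha
Overall: the Platform team 2717/4639 = 58.6%, Team Alpha 2239/4392 = 51.0% → the Platform team
Team Alpha wins each ticket group but the Platform team wins overall — the comparison reverses. Team Alpha's tickets skew toward P0, which has a lower base rate.

Yes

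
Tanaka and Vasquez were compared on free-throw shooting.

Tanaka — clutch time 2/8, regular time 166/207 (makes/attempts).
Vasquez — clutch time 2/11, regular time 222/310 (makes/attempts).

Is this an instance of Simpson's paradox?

No

Clutch time: Tanaka 2/8 = 25.0%, Vasquez 2/11 = 18.2% → Tanaka
Regular time: Tanaka 166/207 = 80.2%, Vasquez 222/310 = 71.6% → Tanaka
Overall: Tanaka 168/215 = 78.1%, Vasquez 224/321 = 69.8% → Tanaka
Tanaka wins overall and in every game group — no reversal.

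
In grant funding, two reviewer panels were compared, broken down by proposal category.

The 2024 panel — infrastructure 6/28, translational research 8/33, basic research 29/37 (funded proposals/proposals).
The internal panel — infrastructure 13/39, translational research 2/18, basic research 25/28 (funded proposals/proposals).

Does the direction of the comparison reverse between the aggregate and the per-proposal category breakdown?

No

Infrastructure: the 2024 panel 6/28 = 21.4%, the internal panel 13/39 = 33.3% → the internal panel
Translational research: the 2024 panel 8/33 = 24.2%, the internal panel 2/18 = 11.1% → the 2024 panel
Basic research: the 2024 panel 29/37 = 78.4%, the internal panel 25/28 = 89.3% → the internal panel
Overall: the 2024 panel 43/98 = 43.9%, the internal panel 40/85 = 47.1% → the internal panel
Neither sweeps: the 2024 panel wins 1 of 3 groups, the internal panel wins 2. The internal panel wins overall but not every group — no Simpson reversal.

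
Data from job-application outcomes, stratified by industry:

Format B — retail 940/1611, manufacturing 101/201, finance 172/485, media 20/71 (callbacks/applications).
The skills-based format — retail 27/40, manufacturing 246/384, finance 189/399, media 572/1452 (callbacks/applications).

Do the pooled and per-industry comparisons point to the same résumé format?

Retail: Format B 940/1611 = 58.3%, the skills-based format 27/40 = 67.5% → the skills-based format
Manufacturing: Format B 101/201 = 50.2%, the skills-based format 246/384 = 64.1% → the skills-based format
Finance: Format B 172/485 = 35.5%, the skills-based format 189/399 = 47.4% → the skills-based format
Media: Format B 20/71 = 28.2%, the skills-based format 572/1452 = 39.4% → the skills-based format
Overall: Format B 1233/2368 = 52.1%, the skills-based format 1034/2275 = 45.5% → Format B
The skills-based format wins each industry group but Format B wins overall — the comparison reverses. The skills-based format's applications skew toward media, which has a lower base rate.

No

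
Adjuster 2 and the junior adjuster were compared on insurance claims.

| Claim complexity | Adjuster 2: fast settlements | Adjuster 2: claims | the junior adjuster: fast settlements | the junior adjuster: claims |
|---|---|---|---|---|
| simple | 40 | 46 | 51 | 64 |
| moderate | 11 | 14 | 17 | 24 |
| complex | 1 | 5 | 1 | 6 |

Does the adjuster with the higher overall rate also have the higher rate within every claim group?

Yes

Simple: Adjuster 2 40/46 = 87.0%, the junior adjuster 51/64 = 79.7% → Adjuster 2
Moderate: Adjuster 2 11/14 = 78.6%, the junior adjuster 17/24 = 70.8% → Adjuster 2
Complex: Adjuster 2 1/5 = 20.0%, the junior adjuster 1/6 = 16.7% → Adjuster 2
Overall: Adjuster 2 52/65 = 80.0%, the junior adjuster 69/94 = 73.4% → Adjuster 2
Adjuster 2 wins overall and in every claim group — no reversal.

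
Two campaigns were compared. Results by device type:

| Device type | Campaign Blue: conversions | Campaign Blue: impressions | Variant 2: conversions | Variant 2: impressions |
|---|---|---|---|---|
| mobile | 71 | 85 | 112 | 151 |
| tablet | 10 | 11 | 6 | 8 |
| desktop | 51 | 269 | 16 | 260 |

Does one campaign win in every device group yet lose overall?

No

Mobile: Campaign Blue 71/85 = 83.5%, Variant 2 112/151 = 74.2% → Campaign Blue
Tablet: Campaign Blue 10/11 = 90.9%, Variant 2 6/8 = 75.0% → Campaign Blue
Desktop: Campaign Blue 51/269 = 19.0%, Variant 2 16/260 = 6.2% → Campaign Blue
Overall: Campaign Blue 132/365 = 36.2%, Variant 2 134/419 = 32.0% → Campaign Blue
Campaign Blue wins overall and in every device group — no reversal.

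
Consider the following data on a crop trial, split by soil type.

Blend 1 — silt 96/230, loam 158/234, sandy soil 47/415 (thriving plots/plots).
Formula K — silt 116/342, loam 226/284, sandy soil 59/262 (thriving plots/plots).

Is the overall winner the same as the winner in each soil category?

Silt: Blend 1 96/230 = 41.7%, Formula K 116/342 = 33.9% → Blend 1
Loam: Blend 1 158/234 = 67.5%, Formula K 226/284 = 79.6% → Formula K
Sandy soil: Blend 1 47/415 = 11.3%, Formula K 59/262 = 22.5% → Formula K
Overall: Blend 1 301/879 = 34.2%, Formula K 401/888 = 45.2% → Formula K
Neither sweeps: Blend 1 wins 1 of 3 groups, Formula K wins 2. Formula K wins overall but not every group — no Simpson reversal.

No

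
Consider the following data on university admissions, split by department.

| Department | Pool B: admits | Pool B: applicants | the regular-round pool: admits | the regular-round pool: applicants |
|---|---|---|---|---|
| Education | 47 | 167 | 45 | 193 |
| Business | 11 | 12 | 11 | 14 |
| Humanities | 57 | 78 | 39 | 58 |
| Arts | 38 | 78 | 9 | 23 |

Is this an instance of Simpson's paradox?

Education: Pool B 47/167 = 28.1%, the regular-round pool 45/193 = 23.3% → Pool B
Business: Pool B 11/12 = 91.7%, the regular-round pool 11/14 = 78.6% → Pool B
Humanities: Pool B 57/78 = 73.1%, the regular-round pool 39/58 = 67.2% → Pool B
Arts: Pool B 38/78 = 48.7%, the regular-round pool 9/23 = 39.1% → Pool B
Overall: Pool B 153/335 = 45.7%, the regular-round pool 104/288 = 36.1% → Pool B
Pool B wins overall and in every department group — no reversal.

No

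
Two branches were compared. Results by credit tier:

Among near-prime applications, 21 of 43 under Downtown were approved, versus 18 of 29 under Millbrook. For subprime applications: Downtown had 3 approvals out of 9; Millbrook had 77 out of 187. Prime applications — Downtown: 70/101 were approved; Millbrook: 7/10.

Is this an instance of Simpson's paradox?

Yes

Near-prime: Downtown 21/43 = 48.8%, Millbrook 18/29 = 62.1% → Millbrook
Subprime: Downtown 3/9 = 33.3%, Millbrook 77/187 = 41.2% → Millbrook
Prime: Downtown 70/101 = 69.3%, Millbrook 7/10 = 70.0% → Millbrook
Overall: Downtown 94/153 = 61.4%, Millbrook 102/226 = 45.1% → Downtown
Millbrook wins each credit group but Downtown wins overall — the comparison reverses. Millbrook's applications skew toward subprime, which has a lower base rate.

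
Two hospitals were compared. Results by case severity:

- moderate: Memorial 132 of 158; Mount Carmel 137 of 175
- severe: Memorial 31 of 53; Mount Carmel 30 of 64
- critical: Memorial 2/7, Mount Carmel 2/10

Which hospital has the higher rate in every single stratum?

Memorial

Moderate: Memorial 132/158 = 83.5%, Mount Carmel 137/175 = 78.3% → Memorial
Severe: Memorial 31/53 = 58.5%, Mount Carmel 30/64 = 46.9% → Memorial
Critical: Memorial 2/7 = 28.6%, Mount Carmel 2/10 = 20.0% → Memorial
Memorial has the higher rate in all 3 groups.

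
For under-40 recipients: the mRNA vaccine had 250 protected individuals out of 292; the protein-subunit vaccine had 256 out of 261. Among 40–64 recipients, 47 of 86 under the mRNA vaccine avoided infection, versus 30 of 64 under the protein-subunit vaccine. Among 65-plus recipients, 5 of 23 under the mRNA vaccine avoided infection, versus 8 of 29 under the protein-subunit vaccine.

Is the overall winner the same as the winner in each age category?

Under-40: the mRNA vaccine 250/292 = 85.6%, the protein-subunit vaccine 256/261 = 98.1% → the protein-subunit vaccine
40–64: the mRNA vaccine 47/86 = 54.7%, the protein-subunit vaccine 30/64 = 46.9% → the mRNA vaccine
65-plus: the mRNA vaccine 5/23 = 21.7%, the protein-subunit vaccine 8/29 = 27.6% → the protein-subunit vaccine
Overall: the mRNA vaccine 302/401 = 75.3%, the protein-subunit vaccine 294/354 = 83.1% → the protein-subunit vaccine
Neither sweeps: the mRNA vaccine wins 1 of 3 groups, the protein-subunit vaccine wins 2. The protein-subunit vaccine wins overall but not every group — no Simpson reversal.

No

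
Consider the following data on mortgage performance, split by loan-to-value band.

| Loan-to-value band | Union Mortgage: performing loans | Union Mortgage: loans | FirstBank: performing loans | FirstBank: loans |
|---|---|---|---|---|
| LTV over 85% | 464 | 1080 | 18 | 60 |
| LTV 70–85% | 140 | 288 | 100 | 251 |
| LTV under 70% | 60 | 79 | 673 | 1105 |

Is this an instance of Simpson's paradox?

Yes

LTV over 85%: Union Mortgage 464/1080 = 43.0%, FirstBank 18/60 = 30.0% → Union Mortgage
LTV 70–85%: Union Mortgage 140/288 = 48.6%, FirstBank 100/251 = 39.8% → Union Mortgage
LTV under 70%: Union Mortgage 60/79 = 75.9%, FirstBank 673/1105 = 60.9% → Union Mortgage
Overall: Union Mortgage 664/1447 = 45.9%, FirstBank 791/1416 = 55.9% → FirstBank
Union Mortgage wins each loan-to-value group but FirstBank wins overall — the comparison reverses. Union Mortgage's loans skew toward LTV over 85%, which has a lower base rate.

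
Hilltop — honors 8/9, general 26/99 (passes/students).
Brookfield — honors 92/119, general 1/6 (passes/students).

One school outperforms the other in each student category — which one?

Hilltop

Honors: Hilltop 8/9 = 88.9%, Brookfield 92/119 = 77.3% → Hilltop
General: Hilltop 26/99 = 26.3%, Brookfield 1/6 = 16.7% → Hilltop
Hilltop has the higher rate in both groups.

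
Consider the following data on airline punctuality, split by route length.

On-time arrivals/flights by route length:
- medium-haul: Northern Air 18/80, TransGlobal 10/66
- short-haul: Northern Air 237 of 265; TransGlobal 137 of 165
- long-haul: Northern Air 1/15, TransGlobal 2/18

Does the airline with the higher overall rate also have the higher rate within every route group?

Medium-haul: Northern Air 18/80 = 22.5%, TransGlobal 10/66 = 15.2% → Northern Air
Short-haul: Northern Air 237/265 = 89.4%, TransGlobal 137/165 = 83.0% → Northern Air
Long-haul: Northern Air 1/15 = 6.7%, TransGlobal 2/18 = 11.1% → TransGlobal
Overall: Northern Air 256/360 = 71.1%, TransGlobal 149/249 = 59.8% → Northern Air
Neither sweeps: Northern Air wins 2 of 3 groups, TransGlobal wins 1. Northern Air wins overall but not every group — no Simpson reversal.

No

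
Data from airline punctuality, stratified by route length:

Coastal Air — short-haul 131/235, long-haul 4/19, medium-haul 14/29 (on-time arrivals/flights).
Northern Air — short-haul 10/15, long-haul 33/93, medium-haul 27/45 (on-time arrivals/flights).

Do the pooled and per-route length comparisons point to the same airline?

No

Short-haul: Coastal Air 131/235 = 55.7%, Northern Air 10/15 = 66.7% → Northern Air
Long-haul: Coastal Air 4/19 = 21.1%, Northern Air 33/93 = 35.5% → Northern Air
Medium-haul: Coastal Air 14/29 = 48.3%, Northern Air 27/45 = 60.0% → Northern Air
Overall: Coastal Air 149/283 = 52.7%, Northern Air 70/153 = 45.8% → Coastal Air
Northern Air wins each route group but Coastal Air wins overall — the comparison reverses. Northern Air's flights skew toward long-haul, which has a lower base rate.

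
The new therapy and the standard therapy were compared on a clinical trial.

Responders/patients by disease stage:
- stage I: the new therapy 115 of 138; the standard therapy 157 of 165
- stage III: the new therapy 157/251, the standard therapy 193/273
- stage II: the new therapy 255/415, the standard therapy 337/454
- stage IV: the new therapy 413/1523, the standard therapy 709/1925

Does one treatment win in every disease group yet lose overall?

Stage I: the new therapy 115/138 = 83.3%, the standard therapy 157/165 = 95.2% → the standard therapy
Stage III: the new therapy 157/251 = 62.5%, the standard therapy 193/273 = 70.7% → the standard therapy
Stage II: the new therapy 255/415 = 61.4%, the standard therapy 337/454 = 74.2% → the standard therapy
Stage IV: the new therapy 413/1523 = 27.1%, the standard therapy 709/1925 = 36.8% → the standard therapy
Overall: the new therapy 940/2327 = 40.4%, the standard therapy 1396/2817 = 49.6% → the standard therapy
The standard therapy wins overall and in every disease group — no reversal.

No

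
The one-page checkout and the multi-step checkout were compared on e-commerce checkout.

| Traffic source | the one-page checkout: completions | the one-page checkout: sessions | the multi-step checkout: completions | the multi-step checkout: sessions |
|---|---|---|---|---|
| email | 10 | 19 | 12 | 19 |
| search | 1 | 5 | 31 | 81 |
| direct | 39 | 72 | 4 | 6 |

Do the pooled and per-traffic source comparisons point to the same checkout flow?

Email: the one-page checkout 10/19 = 52.6%, the multi-step checkout 12/19 = 63.2% → the multi-step checkout
Search: the one-page checkout 1/5 = 20.0%, the multi-step checkout 31/81 = 38.3% → the multi-step checkout
Direct: the one-page checkout 39/72 = 54.2%, the multi-step checkout 4/6 = 66.7% → the multi-step checkout
Overall: the one-page checkout 50/96 = 52.1%, the multi-step checkout 47/106 = 44.3% → the one-page checkout
The multi-step checkout wins each traffic group but the one-page checkout wins overall — the comparison reverses. The multi-step checkout's sessions skew toward search, which has a lower base rate.

No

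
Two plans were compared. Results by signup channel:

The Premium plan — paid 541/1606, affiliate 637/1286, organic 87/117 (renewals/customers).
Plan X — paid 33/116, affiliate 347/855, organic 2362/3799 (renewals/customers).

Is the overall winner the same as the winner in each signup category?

No

Paid: the Premium plan 541/1606 = 33.7%, Plan X 33/116 = 28.4% → the Premium plan
Affiliate: the Premium plan 637/1286 = 49.5%, Plan X 347/855 = 40.6% → the Premium plan
Organic: the Premium plan 87/117 = 74.4%, Plan X 2362/3799 = 62.2% → the Premium plan
Overall: the Premium plan 1265/3009 = 42.0%, Plan X 2742/4770 = 57.5% → Plan X
The Premium plan wins each signup group but Plan X wins overall — the comparison reverses. The Premium plan's customers skew toward paid, which has a lower base rate.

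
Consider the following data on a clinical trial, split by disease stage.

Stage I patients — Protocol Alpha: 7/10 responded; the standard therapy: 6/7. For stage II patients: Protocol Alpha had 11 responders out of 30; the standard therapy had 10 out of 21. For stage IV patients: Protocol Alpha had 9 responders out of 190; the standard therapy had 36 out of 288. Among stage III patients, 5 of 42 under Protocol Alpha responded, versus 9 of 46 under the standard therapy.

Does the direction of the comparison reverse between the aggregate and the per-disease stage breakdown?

Stage I: Protocol Alpha 7/10 = 70.0%, the standard therapy 6/7 = 85.7% → the standard therapy
Stage II: Protocol Alpha 11/30 = 36.7%, the standard therapy 10/21 = 47.6% → the standard therapy
Stage IV: Protocol Alpha 9/190 = 4.7%, the standard therapy 36/288 = 12.5% → the standard therapy
Stage III: Protocol Alpha 5/42 = 11.9%, the standard therapy 9/46 = 19.6% → the standard therapy
Overall: Protocol Alpha 32/272 = 11.8%, the standard therapy 61/362 = 16.9% → the standard therapy
The standard therapy wins overall and in every disease group — no reversal.

No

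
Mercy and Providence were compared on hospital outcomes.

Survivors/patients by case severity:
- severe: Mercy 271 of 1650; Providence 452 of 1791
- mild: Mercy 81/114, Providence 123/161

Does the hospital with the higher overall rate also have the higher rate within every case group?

Severe: Mercy 271/1650 = 16.4%, Providence 452/1791 = 25.2% → Providence
Mild: Mercy 81/114 = 71.1%, Providence 123/161 = 76.4% → Providence
Overall: Mercy 352/1764 = 20.0%, Providence 575/1952 = 29.5% → Providence
Providence wins overall and in every case group — no reversal.

Yes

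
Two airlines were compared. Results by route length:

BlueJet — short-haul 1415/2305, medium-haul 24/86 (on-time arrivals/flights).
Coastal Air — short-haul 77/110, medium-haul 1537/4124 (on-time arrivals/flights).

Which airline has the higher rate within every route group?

Coastal Air

Short-haul: BlueJet 1415/2305 = 61.4%, Coastal Air 77/110 = 70.0% → Coastal Air
Medium-haul: BlueJet 24/86 = 27.9%, Coastal Air 1537/4124 = 37.3% → Coastal Air
Coastal Air has the higher rate in both groups.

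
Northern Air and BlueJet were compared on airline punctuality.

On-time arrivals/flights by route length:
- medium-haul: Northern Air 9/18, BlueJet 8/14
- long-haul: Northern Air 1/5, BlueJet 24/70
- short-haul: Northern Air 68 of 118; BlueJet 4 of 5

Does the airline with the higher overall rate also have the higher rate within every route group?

Medium-haul: Northern Air 9/18 = 50.0%, BlueJet 8/14 = 57.1% → BlueJet
Long-haul: Northern Air 1/5 = 20.0%, BlueJet 24/70 = 34.3% → BlueJet
Short-haul: Northern Air 68/118 = 57.6%, BlueJet 4/5 = 80.0% → BlueJet
Overall: Northern Air 78/141 = 55.3%, BlueJet 36/89 = 40.4% → Northern Air
BlueJet wins each route group but Northern Air wins overall — the comparison reverses. BlueJet's flights skew toward long-haul, which has a lower base rate.

No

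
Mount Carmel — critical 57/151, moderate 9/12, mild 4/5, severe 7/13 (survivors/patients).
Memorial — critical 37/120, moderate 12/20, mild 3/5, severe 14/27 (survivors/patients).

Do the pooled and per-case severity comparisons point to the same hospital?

Critical: Mount Carmel 57/151 = 37.7%, Memorial 37/120 = 30.8% → Mount Carmel
Moderate: Mount Carmel 9/12 = 75.0%, Memorial 12/20 = 60.0% → Mount Carmel
Mild: Mount Carmel 4/5 = 80.0%, Memorial 3/5 = 60.0% → Mount Carmel
Severe: Mount Carmel 7/13 = 53.8%, Memorial 14/27 = 51.9% → Mount Carmel
Overall: Mount Carmel 77/181 = 42.5%, Memorial 66/172 = 38.4% → Mount Carmel
Mount Carmel wins overall and in every case group — no reversal.

Yes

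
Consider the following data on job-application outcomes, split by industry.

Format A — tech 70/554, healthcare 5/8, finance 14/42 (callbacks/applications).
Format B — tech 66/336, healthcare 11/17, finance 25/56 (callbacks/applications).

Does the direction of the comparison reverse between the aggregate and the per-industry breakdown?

Tech: Format A 70/554 = 12.6%, Format B 66/336 = 19.6% → Format B
Healthcare: Format A 5/8 = 62.5%, Format B 11/17 = 64.7% → Format B
Finance: Format A 14/42 = 33.3%, Format B 25/56 = 44.6% → Format B
Overall: Format A 89/604 = 14.7%, Format B 102/409 = 24.9% → Format B
Format B wins overall and in every industry group — no reversal.

No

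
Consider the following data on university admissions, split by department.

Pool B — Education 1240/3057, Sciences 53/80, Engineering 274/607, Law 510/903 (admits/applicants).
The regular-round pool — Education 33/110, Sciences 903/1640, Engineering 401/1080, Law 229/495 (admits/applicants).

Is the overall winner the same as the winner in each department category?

Education: Pool B 1240/3057 = 40.6%, the regular-round pool 33/110 = 30.0% → Pool B
Sciences: Pool B 53/80 = 66.2%, the regular-round pool 903/1640 = 55.1% → Pool B
Engineering: Pool B 274/607 = 45.1%, the regular-round pool 401/1080 = 37.1% → Pool B
Law: Pool B 510/903 = 56.5%, the regular-round pool 229/495 = 46.3% → Pool B
Overall: Pool B 2077/4647 = 44.7%, the regular-round pool 1566/3325 = 47.1% → the regular-round pool
Pool B wins each department group but the regular-round pool wins overall — the comparison reverses. Pool B's applicants skew toward Education, which has a lower base rate.

No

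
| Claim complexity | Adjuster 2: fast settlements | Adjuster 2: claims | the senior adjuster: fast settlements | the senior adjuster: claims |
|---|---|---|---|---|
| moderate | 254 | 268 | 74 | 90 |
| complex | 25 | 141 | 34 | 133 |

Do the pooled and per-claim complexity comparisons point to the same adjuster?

Moderate: Adjuster 2 254/268 = 94.8%, the senior adjuster 74/90 = 82.2% → Adjuster 2
Complex: Adjuster 2 25/141 = 17.7%, the senior adjuster 34/133 = 25.6% → the senior adjuster
Overall: Adjuster 2 279/409 = 68.2%, the senior adjuster 108/223 = 48.4% → Adjuster 2
Neither sweeps: Adjuster 2 wins 1 of 2 groups, the senior adjuster wins 1. Adjuster 2 wins overall but not every group — no Simpson reversal.

No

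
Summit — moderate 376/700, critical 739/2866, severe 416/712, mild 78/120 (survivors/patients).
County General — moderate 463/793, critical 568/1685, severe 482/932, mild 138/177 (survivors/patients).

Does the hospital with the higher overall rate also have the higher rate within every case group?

Moderate: Summit 376/700 = 53.7%, County General 463/793 = 58.4% → County General
Critical: Summit 739/2866 = 25.8%, County General 568/1685 = 33.7% → County General
Severe: Summit 416/712 = 58.4%, County General 482/932 = 51.7% → Summit
Mild: Summit 78/120 = 65.0%, County General 138/177 = 78.0% → County General
Overall: Summit 1609/4398 = 36.6%, County General 1651/3587 = 46.0% → County General
Neither sweeps: Summit wins 1 of 4 groups, County General wins 3. County General wins overall but not every group — no Simpson reversal.

No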